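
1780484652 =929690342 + 850794310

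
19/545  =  19/545 = 0.03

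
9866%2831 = 1373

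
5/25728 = 5/25728 = 0.00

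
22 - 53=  - 31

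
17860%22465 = 17860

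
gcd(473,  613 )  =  1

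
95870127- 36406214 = 59463913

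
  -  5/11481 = -1+11476/11481 = - 0.00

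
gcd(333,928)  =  1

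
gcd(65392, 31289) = 67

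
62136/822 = 10356/137 = 75.59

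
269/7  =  38  +  3/7 = 38.43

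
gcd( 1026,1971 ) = 27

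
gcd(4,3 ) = 1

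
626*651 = 407526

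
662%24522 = 662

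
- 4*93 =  - 372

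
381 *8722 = 3323082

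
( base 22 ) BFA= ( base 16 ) 1620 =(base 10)5664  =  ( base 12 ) 3340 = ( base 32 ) 5h0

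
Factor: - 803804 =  - 2^2*23^1*8737^1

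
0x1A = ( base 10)26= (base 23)13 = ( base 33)q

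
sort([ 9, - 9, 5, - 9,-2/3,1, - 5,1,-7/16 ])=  [ - 9, - 9, - 5 , - 2/3,-7/16 , 1, 1,5,9 ] 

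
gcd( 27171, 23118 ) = 3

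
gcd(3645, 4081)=1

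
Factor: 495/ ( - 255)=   -  33/17 =- 3^1*11^1 * 17^(-1) 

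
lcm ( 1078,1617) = 3234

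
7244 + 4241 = 11485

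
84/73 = 1 + 11/73 = 1.15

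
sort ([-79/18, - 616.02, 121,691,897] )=[-616.02, - 79/18,121,691,897]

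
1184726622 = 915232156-  -  269494466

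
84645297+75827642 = 160472939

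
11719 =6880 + 4839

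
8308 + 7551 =15859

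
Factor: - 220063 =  - 220063^1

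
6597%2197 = 6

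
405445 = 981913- 576468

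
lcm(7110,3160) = 28440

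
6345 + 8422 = 14767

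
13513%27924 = 13513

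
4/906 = 2/453 = 0.00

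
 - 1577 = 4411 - 5988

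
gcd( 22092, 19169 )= 1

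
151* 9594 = 1448694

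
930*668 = 621240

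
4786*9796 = 46883656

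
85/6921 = 85/6921 = 0.01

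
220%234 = 220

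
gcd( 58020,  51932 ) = 4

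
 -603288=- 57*10584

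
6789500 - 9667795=- 2878295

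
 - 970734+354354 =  - 616380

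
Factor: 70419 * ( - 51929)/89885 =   -  3656788251/89885 = -  3^1*5^(-1)*17977^( - 1) * 23473^1*51929^1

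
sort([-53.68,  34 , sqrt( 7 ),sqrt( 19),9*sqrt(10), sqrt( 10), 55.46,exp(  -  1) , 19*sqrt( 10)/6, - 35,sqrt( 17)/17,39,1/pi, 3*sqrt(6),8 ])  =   [ - 53.68, - 35 , sqrt(17)/17,  1/pi,exp ( - 1),sqrt(7 ),sqrt( 10),sqrt(19),3*sqrt( 6 ),8,19*sqrt( 10)/6,9*sqrt( 10),34,39, 55.46]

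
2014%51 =25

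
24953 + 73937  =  98890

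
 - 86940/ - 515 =168+84/103 = 168.82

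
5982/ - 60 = -100 + 3/10 = -99.70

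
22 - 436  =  -414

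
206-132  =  74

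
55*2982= 164010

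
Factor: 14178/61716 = 2^(  -  1 )*17^1*37^( - 1)= 17/74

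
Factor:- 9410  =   - 2^1 * 5^1*941^1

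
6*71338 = 428028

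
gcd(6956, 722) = 2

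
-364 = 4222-4586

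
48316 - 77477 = - 29161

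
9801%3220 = 141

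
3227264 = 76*42464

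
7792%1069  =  309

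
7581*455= 3449355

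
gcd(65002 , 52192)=14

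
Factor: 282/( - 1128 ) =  - 1/4  =  - 2^( - 2) 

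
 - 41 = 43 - 84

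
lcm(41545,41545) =41545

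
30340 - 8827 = 21513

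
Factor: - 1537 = -29^1*53^1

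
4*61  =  244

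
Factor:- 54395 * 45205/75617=- 2458925975/75617 = - 5^2*11^1*23^1 * 43^1*9041^1 * 75617^(-1 )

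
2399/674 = 3  +  377/674=3.56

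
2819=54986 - 52167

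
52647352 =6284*8378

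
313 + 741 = 1054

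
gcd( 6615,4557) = 147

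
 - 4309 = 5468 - 9777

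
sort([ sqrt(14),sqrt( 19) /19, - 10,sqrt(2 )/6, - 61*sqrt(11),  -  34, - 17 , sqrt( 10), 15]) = [- 61 * sqrt(11),-34, - 17,-10, sqrt (19)/19,sqrt( 2)/6, sqrt (10 ), sqrt(14),  15 ]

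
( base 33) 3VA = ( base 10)4300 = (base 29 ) 538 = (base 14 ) 17D2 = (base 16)10cc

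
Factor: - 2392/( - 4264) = 23^1*41^( - 1 ) = 23/41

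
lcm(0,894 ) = 0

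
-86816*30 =-2604480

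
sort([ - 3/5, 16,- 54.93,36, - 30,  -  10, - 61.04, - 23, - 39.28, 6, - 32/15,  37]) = [ - 61.04, - 54.93, -39.28, - 30, - 23, - 10 ,-32/15, - 3/5,6,16, 36, 37]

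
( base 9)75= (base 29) 2a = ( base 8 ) 104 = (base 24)2K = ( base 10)68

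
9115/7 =1302+1/7 = 1302.14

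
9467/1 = 9467 =9467.00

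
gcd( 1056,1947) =33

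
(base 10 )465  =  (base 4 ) 13101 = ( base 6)2053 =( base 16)1D1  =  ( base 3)122020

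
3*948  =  2844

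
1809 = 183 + 1626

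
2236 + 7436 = 9672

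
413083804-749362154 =-336278350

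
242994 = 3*80998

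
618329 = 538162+80167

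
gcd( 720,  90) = 90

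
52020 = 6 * 8670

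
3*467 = 1401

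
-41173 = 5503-46676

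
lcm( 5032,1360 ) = 50320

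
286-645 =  - 359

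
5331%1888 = 1555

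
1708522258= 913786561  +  794735697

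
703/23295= 703/23295 = 0.03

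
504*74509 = 37552536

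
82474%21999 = 16477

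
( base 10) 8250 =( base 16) 203a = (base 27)B8F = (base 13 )39a8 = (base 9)12276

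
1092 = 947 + 145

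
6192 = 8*774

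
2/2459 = 2/2459 = 0.00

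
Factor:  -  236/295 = -4/5 = - 2^2*5^( - 1) 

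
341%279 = 62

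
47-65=-18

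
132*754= 99528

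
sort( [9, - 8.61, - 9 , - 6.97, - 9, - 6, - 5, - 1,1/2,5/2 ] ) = [-9,- 9, - 8.61,  -  6.97, - 6, - 5, - 1, 1/2, 5/2,9] 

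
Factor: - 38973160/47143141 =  - 2^3*5^1*974329^1 * 47143141^ ( - 1)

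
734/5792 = 367/2896 =0.13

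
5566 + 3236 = 8802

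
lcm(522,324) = 9396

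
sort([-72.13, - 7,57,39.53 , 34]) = [ - 72.13, - 7, 34 , 39.53, 57]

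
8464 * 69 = 584016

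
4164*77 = 320628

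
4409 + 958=5367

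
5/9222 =5/9222=0.00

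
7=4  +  3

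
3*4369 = 13107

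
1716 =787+929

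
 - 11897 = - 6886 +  - 5011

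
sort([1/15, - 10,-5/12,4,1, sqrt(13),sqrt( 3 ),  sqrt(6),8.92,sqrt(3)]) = [-10, - 5/12, 1/15,1,sqrt( 3 ),sqrt ( 3),sqrt(6 ),sqrt (13),4, 8.92 ] 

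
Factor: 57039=3^1*19013^1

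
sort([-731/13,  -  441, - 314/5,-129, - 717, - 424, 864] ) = [-717, - 441,  -  424,-129, - 314/5 ,- 731/13, 864 ] 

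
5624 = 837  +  4787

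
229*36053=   8256137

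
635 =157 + 478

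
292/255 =1 + 37/255 =1.15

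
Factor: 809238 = 2^1*3^1*134873^1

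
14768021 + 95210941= 109978962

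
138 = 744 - 606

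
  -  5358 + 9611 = 4253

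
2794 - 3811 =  - 1017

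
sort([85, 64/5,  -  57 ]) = [ - 57 , 64/5,  85] 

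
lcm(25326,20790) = 1392930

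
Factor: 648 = 2^3*3^4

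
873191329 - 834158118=39033211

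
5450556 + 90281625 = 95732181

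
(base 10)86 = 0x56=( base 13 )68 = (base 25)3B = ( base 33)2K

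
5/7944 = 5/7944 = 0.00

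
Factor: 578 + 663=1241 = 17^1*73^1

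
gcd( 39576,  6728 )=8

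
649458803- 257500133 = 391958670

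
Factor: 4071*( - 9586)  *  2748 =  - 2^3*3^2*23^1*59^1*229^1*4793^1 = - 107239617288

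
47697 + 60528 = 108225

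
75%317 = 75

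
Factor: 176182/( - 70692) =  - 643/258 = -  2^ ( - 1) * 3^( - 1)*43^ (- 1 )*643^1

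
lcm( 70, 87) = 6090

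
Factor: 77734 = 2^1*38867^1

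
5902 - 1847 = 4055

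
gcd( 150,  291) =3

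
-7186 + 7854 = 668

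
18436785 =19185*961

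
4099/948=4099/948  =  4.32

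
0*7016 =0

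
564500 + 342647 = 907147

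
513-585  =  -72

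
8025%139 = 102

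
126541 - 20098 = 106443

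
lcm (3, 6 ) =6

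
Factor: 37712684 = 2^2 * 1877^1*5023^1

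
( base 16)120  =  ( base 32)90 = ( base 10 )288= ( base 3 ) 101200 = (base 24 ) C0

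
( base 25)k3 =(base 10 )503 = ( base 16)1f7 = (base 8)767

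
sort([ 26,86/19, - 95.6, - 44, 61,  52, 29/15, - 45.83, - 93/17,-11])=[ - 95.6, - 45.83 ,-44, - 11, - 93/17,29/15,86/19,26,52,61]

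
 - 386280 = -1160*333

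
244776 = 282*868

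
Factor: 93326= 2^1*46663^1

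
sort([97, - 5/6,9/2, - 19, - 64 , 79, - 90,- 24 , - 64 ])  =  [  -  90,  -  64,  -  64, - 24, - 19, - 5/6,9/2, 79 , 97 ] 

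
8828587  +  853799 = 9682386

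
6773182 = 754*8983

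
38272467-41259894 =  - 2987427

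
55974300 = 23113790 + 32860510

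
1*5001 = 5001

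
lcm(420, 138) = 9660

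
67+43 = 110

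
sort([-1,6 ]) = [-1,6]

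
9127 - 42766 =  - 33639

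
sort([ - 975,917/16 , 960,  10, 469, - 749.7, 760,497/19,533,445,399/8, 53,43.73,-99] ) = [ - 975, - 749.7, - 99,  10,497/19,43.73, 399/8 , 53, 917/16, 445, 469,533, 760,960]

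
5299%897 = 814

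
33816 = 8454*4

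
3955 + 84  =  4039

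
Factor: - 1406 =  - 2^1*19^1*37^1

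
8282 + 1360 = 9642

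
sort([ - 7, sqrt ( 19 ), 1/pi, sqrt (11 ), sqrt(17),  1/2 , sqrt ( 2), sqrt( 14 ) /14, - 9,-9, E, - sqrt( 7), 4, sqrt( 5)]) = [-9,- 9, - 7  ,-sqrt(7 ),sqrt( 14 ) /14, 1/pi, 1/2,sqrt(2)  ,  sqrt(5 ), E, sqrt(11), 4,sqrt( 17), sqrt(19)]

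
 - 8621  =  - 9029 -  - 408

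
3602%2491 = 1111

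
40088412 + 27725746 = 67814158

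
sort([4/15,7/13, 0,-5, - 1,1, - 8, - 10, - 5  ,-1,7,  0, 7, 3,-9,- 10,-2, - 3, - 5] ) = [-10,  -  10 ,-9,  -  8,-5,-5,-5,-3,-2,-1,-1, 0, 0,4/15,  7/13,1,3,  7, 7]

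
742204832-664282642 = 77922190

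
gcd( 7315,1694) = 77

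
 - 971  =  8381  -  9352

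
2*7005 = 14010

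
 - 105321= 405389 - 510710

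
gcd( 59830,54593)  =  1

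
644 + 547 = 1191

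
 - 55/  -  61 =55/61 = 0.90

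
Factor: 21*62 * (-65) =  - 2^1*3^1*5^1*7^1*13^1*31^1 = - 84630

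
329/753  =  329/753=0.44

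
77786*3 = 233358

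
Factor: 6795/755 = 9 = 3^2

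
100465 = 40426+60039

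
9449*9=85041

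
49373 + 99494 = 148867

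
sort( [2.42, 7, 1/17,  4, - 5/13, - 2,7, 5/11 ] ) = [ - 2, - 5/13, 1/17, 5/11, 2.42, 4 , 7,7 ]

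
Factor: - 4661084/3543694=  - 2330542/1771847 = -2^1*7^ ( - 1) * 11^( -1 ) * 47^1*23011^ ( - 1 ) * 24793^1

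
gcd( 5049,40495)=1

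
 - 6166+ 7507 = 1341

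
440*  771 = 339240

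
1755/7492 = 1755/7492 = 0.23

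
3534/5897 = 3534/5897 = 0.60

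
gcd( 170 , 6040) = 10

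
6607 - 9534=-2927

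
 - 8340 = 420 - 8760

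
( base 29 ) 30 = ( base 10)87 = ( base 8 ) 127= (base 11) 7a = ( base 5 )322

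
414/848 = 207/424 = 0.49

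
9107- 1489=7618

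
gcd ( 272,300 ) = 4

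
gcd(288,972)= 36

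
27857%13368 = 1121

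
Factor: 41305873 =7^2*842977^1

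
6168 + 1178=7346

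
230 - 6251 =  - 6021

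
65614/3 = 65614/3 = 21871.33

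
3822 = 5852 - 2030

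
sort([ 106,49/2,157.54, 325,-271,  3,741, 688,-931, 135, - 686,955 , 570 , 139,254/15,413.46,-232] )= [ - 931,-686,-271, - 232,3, 254/15, 49/2, 106, 135, 139 , 157.54, 325,413.46, 570 , 688,741,955]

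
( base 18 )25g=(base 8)1362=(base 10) 754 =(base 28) qq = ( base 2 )1011110010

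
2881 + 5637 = 8518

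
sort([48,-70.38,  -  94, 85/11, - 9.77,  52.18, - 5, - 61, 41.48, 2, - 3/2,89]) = [ - 94, -70.38 ,  -  61, - 9.77, - 5, - 3/2, 2,  85/11,  41.48  ,  48, 52.18, 89 ]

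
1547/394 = 1547/394 = 3.93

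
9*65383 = 588447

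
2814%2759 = 55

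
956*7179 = 6863124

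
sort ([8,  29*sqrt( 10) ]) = [ 8, 29*sqrt(10 ) ] 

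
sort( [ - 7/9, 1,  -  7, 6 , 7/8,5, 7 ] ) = [-7 , - 7/9,7/8,1, 5 , 6 , 7]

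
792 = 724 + 68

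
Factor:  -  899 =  -29^1*31^1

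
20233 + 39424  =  59657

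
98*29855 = 2925790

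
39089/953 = 39089/953 = 41.02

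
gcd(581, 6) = 1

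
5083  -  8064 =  - 2981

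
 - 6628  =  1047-7675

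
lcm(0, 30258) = 0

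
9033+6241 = 15274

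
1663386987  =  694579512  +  968807475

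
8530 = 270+8260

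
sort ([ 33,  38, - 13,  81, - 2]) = [-13 ,-2,33,38,  81] 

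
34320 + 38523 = 72843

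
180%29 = 6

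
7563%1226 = 207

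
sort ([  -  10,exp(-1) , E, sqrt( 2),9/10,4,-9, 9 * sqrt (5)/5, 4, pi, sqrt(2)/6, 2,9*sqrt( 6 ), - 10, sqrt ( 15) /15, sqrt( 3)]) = [-10, - 10 , - 9,sqrt( 2) /6,sqrt( 15 ) /15,  exp(-1 ), 9/10, sqrt( 2 )  ,  sqrt( 3), 2,E,pi, 4,4, 9*sqrt(5)/5,9* sqrt( 6 ) ] 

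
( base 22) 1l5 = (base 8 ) 1667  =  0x3b7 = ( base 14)4BD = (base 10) 951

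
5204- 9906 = - 4702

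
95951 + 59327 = 155278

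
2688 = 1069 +1619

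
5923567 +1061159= 6984726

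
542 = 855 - 313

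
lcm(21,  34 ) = 714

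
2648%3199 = 2648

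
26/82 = 13/41 = 0.32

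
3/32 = 3/32= 0.09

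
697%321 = 55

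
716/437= 716/437 = 1.64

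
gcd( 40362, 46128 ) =5766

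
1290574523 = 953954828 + 336619695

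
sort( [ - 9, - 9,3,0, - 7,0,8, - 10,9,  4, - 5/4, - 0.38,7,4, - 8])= [ - 10,-9,- 9, - 8,-7 , - 5/4 , - 0.38,0, 0,3, 4, 4,7, 8, 9]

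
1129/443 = 1129/443 = 2.55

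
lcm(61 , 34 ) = 2074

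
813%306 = 201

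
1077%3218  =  1077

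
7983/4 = 1995+3/4 = 1995.75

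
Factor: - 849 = -3^1*283^1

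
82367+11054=93421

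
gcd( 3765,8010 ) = 15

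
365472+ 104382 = 469854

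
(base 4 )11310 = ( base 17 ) 14F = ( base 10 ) 372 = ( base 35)AM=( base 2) 101110100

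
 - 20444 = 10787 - 31231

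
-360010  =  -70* 5143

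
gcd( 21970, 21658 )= 26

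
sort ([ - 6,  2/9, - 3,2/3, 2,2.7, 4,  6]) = [ - 6,-3, 2/9,2/3, 2 , 2.7, 4 , 6]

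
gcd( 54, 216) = 54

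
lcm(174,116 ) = 348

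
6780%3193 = 394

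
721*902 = 650342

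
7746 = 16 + 7730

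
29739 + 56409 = 86148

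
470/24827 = 470/24827= 0.02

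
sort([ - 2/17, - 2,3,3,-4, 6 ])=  [ - 4 , - 2, - 2/17,3,3,6 ]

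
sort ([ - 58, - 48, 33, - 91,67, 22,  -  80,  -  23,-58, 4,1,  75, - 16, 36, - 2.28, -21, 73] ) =[ - 91, - 80, - 58, - 58, - 48, - 23,-21,  -  16, - 2.28, 1,4, 22, 33, 36, 67,73, 75] 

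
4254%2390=1864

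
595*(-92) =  - 54740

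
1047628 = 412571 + 635057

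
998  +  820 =1818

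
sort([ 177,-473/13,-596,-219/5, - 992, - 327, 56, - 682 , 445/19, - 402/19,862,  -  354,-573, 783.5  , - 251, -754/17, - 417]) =[ - 992,-682, - 596,-573, - 417, - 354 ,-327, - 251,-754/17,-219/5, - 473/13, - 402/19,445/19,56, 177, 783.5,862 ]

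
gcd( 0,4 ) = 4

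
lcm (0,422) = 0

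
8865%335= 155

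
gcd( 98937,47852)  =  1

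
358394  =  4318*83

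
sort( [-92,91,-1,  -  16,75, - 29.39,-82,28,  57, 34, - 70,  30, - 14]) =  [-92, - 82 , - 70,- 29.39,-16,-14, - 1, 28, 30 , 34, 57, 75 , 91]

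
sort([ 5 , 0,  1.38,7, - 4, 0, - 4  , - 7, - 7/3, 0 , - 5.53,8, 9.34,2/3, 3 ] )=[ - 7,-5.53,- 4, - 4, - 7/3,0, 0,0, 2/3, 1.38,3, 5, 7 , 8,9.34 ] 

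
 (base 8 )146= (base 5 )402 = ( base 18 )5c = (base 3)10210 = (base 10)102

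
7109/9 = 7109/9 = 789.89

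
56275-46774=9501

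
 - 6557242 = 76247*( - 86 ) 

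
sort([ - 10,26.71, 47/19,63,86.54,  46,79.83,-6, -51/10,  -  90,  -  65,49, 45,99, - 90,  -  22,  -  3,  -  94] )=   [-94, - 90, - 90,- 65, -22,- 10,-6, - 51/10,- 3, 47/19,26.71,45, 46,49, 63,79.83, 86.54,99 ] 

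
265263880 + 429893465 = 695157345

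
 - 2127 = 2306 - 4433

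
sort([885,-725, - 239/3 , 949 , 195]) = [-725, - 239/3,195,885,949]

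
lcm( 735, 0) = 0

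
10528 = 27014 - 16486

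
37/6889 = 37/6889 = 0.01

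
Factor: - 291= -3^1*97^1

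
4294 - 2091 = 2203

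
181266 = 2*90633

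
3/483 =1/161 = 0.01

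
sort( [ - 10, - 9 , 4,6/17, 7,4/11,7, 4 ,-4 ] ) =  [ - 10, - 9, - 4,6/17  ,  4/11, 4,4, 7, 7]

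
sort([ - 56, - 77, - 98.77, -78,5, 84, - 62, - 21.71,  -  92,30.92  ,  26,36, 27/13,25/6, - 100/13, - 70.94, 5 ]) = [ - 98.77,  -  92, - 78, - 77, - 70.94, - 62,  -  56, - 21.71, - 100/13, 27/13,25/6,5, 5, 26,30.92,36, 84]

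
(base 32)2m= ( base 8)126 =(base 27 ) 35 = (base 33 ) 2k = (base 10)86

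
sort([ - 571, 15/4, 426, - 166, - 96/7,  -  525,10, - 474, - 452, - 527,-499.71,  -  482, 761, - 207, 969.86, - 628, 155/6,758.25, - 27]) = [ - 628, - 571,-527, - 525, - 499.71 , - 482, - 474 , - 452, - 207, - 166, - 27, - 96/7, 15/4, 10, 155/6,  426,  758.25, 761, 969.86] 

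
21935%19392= 2543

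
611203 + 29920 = 641123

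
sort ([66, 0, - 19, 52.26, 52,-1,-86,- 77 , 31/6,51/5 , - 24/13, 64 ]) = [-86,- 77 , - 19, - 24/13,-1,0, 31/6,51/5 , 52,52.26, 64, 66] 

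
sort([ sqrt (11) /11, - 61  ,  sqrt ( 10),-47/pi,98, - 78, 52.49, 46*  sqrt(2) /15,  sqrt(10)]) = [  -  78, - 61, - 47/pi , sqrt (11) /11, sqrt(10) , sqrt(10), 46*sqrt(2 ) /15, 52.49, 98]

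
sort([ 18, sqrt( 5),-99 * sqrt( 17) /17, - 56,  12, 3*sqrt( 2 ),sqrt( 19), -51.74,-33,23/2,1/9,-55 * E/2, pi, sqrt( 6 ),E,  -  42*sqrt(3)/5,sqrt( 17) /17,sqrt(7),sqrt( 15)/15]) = [ - 55*E/2,- 56, - 51.74,-33,-99*sqrt( 17)/17,  -  42*sqrt( 3 ) /5,1/9,  sqrt( 17) /17,sqrt( 15)/15,sqrt( 5),sqrt( 6), sqrt( 7),E, pi, 3*sqrt( 2 ),sqrt (19),23/2, 12,  18]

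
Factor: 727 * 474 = 2^1*3^1*79^1 * 727^1 = 344598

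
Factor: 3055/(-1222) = -5/2  =  - 2^( - 1)*5^1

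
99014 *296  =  29308144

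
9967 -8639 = 1328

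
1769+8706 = 10475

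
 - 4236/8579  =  -4236/8579=- 0.49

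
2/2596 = 1/1298  =  0.00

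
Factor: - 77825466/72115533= - 8647274/8012837=- 2^1*7^( - 1)*269^1*16073^1*1144691^(- 1 )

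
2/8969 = 2/8969=0.00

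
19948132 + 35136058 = 55084190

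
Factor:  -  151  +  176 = 5^2 = 25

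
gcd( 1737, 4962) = 3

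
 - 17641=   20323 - 37964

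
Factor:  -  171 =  - 3^2*19^1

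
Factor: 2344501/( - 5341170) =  - 2^( - 1 )*3^ ( - 1)*5^( - 1 )*47^1*83^1*601^1 * 178039^(  -  1 )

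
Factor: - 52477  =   - 97^1*541^1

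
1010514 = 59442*17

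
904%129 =1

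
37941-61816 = -23875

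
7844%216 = 68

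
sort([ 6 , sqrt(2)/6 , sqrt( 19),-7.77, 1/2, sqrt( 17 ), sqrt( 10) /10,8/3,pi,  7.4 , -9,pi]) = [  -  9,-7.77, sqrt( 2)/6,  sqrt( 10)/10,  1/2,8/3, pi , pi,  sqrt (17),sqrt( 19) , 6, 7.4] 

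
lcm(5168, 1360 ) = 25840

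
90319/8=11289  +  7/8 = 11289.88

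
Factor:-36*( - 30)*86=2^4*3^3 * 5^1*43^1   =  92880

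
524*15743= 8249332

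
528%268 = 260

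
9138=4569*2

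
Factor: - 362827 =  - 157^1*2311^1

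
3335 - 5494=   -  2159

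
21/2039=21/2039 = 0.01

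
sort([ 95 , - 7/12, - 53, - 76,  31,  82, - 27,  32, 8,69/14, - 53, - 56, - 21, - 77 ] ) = [ - 77, - 76, - 56 , - 53  , - 53, - 27, -21, - 7/12, 69/14,8,31, 32,  82 , 95]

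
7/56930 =7/56930= 0.00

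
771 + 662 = 1433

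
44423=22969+21454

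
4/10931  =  4/10931 = 0.00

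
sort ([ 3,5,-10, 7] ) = [ - 10 , 3, 5, 7]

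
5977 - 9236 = - 3259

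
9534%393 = 102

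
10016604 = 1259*7956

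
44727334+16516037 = 61243371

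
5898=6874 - 976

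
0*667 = 0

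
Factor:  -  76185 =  - 3^2*5^1*1693^1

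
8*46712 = 373696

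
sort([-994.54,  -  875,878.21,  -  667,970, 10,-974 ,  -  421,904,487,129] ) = [  -  994.54,-974, - 875, - 667,- 421, 10, 129,487, 878.21, 904, 970 ] 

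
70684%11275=3034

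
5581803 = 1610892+3970911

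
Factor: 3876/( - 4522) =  - 2^1*3^1*7^(-1 ) = - 6/7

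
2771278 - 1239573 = 1531705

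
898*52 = 46696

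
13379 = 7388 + 5991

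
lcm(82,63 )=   5166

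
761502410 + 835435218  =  1596937628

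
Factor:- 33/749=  - 3^1 * 7^( - 1)*11^1*107^ ( - 1) 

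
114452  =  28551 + 85901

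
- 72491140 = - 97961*740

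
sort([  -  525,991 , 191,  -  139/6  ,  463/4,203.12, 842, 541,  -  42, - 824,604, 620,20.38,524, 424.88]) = [ - 824,-525 , - 42,  -  139/6,  20.38, 463/4,191,203.12,424.88 , 524,541, 604,  620, 842,991] 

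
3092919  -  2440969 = 651950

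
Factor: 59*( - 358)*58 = -1225076 = - 2^2*29^1*  59^1*179^1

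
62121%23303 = 15515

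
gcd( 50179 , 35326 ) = 1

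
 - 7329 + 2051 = -5278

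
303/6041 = 303/6041 =0.05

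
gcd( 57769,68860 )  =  1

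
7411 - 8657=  - 1246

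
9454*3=28362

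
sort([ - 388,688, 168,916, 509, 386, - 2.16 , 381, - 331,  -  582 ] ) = [ - 582, - 388 ,  -  331, - 2.16,168, 381,386, 509, 688 , 916 ]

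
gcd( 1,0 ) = 1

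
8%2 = 0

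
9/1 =9 = 9.00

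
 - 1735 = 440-2175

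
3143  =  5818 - 2675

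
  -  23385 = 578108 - 601493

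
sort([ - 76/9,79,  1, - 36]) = [ - 36, -76/9,  1, 79 ]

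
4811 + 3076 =7887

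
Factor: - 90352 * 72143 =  - 2^4*19^1*3797^1*5647^1 = -6518264336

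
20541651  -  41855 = 20499796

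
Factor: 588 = 2^2* 3^1*7^2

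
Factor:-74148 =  - 2^2*3^1*37^1*167^1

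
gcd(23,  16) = 1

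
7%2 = 1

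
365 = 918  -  553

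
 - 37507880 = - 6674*5620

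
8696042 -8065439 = 630603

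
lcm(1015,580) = 4060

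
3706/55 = 3706/55 = 67.38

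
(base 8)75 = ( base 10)61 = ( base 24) 2d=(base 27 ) 27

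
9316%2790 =946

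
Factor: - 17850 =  - 2^1*3^1*5^2*7^1 * 17^1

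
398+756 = 1154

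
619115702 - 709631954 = - 90516252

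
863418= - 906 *( - 953)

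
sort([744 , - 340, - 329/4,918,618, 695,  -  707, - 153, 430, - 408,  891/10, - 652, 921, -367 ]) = [-707,-652, - 408, - 367, - 340, - 153,  -  329/4, 891/10, 430,618,695, 744, 918, 921 ] 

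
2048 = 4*512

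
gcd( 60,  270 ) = 30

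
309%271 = 38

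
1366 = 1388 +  - 22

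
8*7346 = 58768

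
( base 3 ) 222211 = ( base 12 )504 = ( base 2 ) 1011010100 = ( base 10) 724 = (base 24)164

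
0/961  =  0 = 0.00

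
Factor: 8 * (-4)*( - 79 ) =2528  =  2^5 *79^1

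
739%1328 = 739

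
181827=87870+93957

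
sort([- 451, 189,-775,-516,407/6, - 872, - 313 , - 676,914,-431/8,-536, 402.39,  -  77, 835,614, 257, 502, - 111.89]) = [ - 872 ,-775, - 676, - 536,-516, - 451, - 313, - 111.89,  -  77, - 431/8,407/6, 189, 257, 402.39, 502, 614, 835,  914]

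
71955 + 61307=133262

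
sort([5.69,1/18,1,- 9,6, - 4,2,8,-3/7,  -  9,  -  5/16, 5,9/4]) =[-9, - 9,-4,  -  3/7, -5/16, 1/18,  1, 2,9/4,5,5.69,6,8]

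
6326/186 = 3163/93 = 34.01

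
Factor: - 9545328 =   -  2^4*3^2*13^1*5099^1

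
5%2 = 1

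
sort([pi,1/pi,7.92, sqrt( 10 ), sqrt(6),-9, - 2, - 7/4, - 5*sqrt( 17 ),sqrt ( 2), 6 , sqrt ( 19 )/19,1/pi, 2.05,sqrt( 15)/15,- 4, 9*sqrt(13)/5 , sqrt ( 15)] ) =[ - 5*sqrt( 17 ) , - 9,-4, - 2, -7/4,sqrt(19 ) /19,sqrt ( 15)/15,1/pi,1/pi,sqrt(2),2.05,sqrt( 6),pi,sqrt(10),sqrt( 15 ),6, 9 * sqrt(13)/5,  7.92 ]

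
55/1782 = 5/162 = 0.03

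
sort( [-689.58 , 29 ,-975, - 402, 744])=[-975 ,-689.58 , -402 , 29,744 ] 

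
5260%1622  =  394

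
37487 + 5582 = 43069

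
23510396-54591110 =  - 31080714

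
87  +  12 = 99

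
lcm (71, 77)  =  5467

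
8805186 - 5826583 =2978603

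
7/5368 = 7/5368 = 0.00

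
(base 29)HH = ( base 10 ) 510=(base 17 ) 1D0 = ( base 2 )111111110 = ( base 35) EK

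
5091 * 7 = 35637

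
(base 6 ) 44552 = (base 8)14164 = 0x1874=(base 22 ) CKC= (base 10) 6260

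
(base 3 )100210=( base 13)174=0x108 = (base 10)264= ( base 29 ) 93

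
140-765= - 625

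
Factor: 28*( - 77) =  -2156 = -2^2 * 7^2*11^1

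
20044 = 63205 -43161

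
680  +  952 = 1632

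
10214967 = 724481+9490486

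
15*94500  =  1417500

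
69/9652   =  69/9652=0.01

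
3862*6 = 23172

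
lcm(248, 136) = 4216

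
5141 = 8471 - 3330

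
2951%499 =456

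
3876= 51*76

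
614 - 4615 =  - 4001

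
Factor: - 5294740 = -2^2*5^1*11^1*41^1*587^1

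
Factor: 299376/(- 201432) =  - 162/109 = - 2^1*3^4*109^( -1) 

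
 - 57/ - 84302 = 57/84302 = 0.00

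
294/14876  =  147/7438 = 0.02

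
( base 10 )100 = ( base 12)84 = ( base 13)79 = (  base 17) 5f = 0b1100100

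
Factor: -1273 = - 19^1 * 67^1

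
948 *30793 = 29191764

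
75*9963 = 747225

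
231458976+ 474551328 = 706010304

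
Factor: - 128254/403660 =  - 64127/201830 = - 2^( - 1 )*5^ ( - 1)*7^1 * 9161^1*20183^( - 1)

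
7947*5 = 39735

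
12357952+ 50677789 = 63035741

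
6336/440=14 + 2/5 =14.40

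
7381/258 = 28 + 157/258 = 28.61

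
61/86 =61/86 = 0.71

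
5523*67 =370041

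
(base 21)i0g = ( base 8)17422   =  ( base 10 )7954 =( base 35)6h9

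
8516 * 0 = 0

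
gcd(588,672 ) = 84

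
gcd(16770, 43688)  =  86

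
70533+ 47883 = 118416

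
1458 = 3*486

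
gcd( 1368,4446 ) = 342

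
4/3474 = 2/1737 = 0.00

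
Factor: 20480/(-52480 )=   -  16/41 = - 2^4*41^( - 1 )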